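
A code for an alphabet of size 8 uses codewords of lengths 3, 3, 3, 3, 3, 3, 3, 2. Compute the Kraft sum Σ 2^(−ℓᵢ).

1.125

With common denominator 2^3 = 8: Σ 2^(−ℓᵢ) = 1/8 + 1/8 + 1/8 + 1/8 + 1/8 + 1/8 + 1/8 + 2/8 = 9/8 = 1.125.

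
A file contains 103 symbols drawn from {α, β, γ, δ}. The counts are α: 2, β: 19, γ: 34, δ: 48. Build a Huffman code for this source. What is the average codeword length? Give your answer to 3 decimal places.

1.738 bits/symbol

Probabilities are the counts divided by 103.
Repeatedly combine the two least-probable nodes; the expected code length is the sum of the merged weights.
merge 2/103 + 19/103 → 21/103
merge 21/103 + 34/103 → 55/103
merge 48/103 + 55/103 → 1
L = 21/103 + 55/103 + 1 = 179/103 ≈ 1.738 bits/symbol.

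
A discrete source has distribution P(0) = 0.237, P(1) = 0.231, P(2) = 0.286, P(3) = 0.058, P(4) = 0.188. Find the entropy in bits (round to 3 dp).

H = −Σ pᵢ log₂ pᵢ.
−0.237·log₂(0.237) = 0.4923
−0.231·log₂(0.231) = 0.4883
−0.286·log₂(0.286) = 0.5165
−0.058·log₂(0.058) = 0.2383
−0.188·log₂(0.188) = 0.4533
Sum ≈ 2.1886 → 2.189 bits.

2.189 bits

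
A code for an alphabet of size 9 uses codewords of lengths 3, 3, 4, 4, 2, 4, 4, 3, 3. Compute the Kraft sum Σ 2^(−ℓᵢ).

With common denominator 2^4 = 16: Σ 2^(−ℓᵢ) = 2/16 + 2/16 + 1/16 + 1/16 + 4/16 + 1/16 + 1/16 + 2/16 + 2/16 = 16/16 = 1.

1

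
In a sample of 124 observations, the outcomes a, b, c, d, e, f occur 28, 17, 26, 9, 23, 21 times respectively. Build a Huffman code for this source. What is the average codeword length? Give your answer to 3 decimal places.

Probabilities are the counts divided by 124.
Repeatedly combine the two least-probable nodes; the expected code length is the sum of the merged weights.
merge 9/124 + 17/124 → 13/62
merge 21/124 + 23/124 → 11/31
merge 13/62 + 13/62 → 13/31
merge 7/31 + 11/31 → 18/31
merge 13/31 + 18/31 → 1
L = 13/62 + 11/31 + 13/31 + 18/31 + 1 = 159/62 ≈ 2.565 bits/symbol.

2.565 bits/symbol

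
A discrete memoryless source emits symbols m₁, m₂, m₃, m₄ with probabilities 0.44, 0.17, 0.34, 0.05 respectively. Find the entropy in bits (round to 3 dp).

1.701 bits

H = −Σ pᵢ log₂ pᵢ.
−0.44·log₂(0.44) = 0.5211
−0.17·log₂(0.17) = 0.4346
−0.34·log₂(0.34) = 0.5292
−0.05·log₂(0.05) = 0.2161
Sum ≈ 1.7010 → 1.701 bits.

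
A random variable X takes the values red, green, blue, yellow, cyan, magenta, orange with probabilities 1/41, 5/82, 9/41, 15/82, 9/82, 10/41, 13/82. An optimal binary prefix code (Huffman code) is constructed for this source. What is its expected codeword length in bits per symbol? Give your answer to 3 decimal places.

2.622 bits/symbol

Repeatedly combine the two least-probable nodes; the expected code length is the sum of the merged weights.
merge 1/41 + 5/82 → 7/82
merge 7/82 + 9/82 → 8/41
merge 13/82 + 15/82 → 14/41
merge 8/41 + 9/41 → 17/41
merge 10/41 + 14/41 → 24/41
merge 17/41 + 24/41 → 1
L = 7/82 + 8/41 + 14/41 + 17/41 + 24/41 + 1 = 215/82 ≈ 2.622 bits/symbol.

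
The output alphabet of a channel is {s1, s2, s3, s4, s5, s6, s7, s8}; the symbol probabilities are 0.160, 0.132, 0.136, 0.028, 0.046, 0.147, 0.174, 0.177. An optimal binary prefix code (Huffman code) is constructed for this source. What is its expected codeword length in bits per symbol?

Repeatedly combine the two least-probable nodes; the expected code length is the sum of the merged weights.
merge 7/250 + 23/500 → 37/500
merge 37/500 + 33/250 → 103/500
merge 17/125 + 147/1000 → 283/1000
merge 4/25 + 87/500 → 167/500
merge 177/1000 + 103/500 → 383/1000
merge 283/1000 + 167/500 → 617/1000
merge 383/1000 + 617/1000 → 1
L = 37/500 + 103/500 + 283/1000 + 167/500 + 383/1000 + 617/1000 + 1 = 2897/1000 = 2.897 bits/symbol.

2.897 bits/symbol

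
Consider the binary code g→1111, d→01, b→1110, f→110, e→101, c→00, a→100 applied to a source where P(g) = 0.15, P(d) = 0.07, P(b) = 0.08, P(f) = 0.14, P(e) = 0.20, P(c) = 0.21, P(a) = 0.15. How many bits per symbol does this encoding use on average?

L̄ = Σ pᵢ·ℓᵢ = 0.15·4 + 0.07·2 + 0.08·4 + 0.14·3 + 0.20·3 + 0.21·2 + 0.15·3 = 2.95 bits/symbol.

2.95 bits/symbol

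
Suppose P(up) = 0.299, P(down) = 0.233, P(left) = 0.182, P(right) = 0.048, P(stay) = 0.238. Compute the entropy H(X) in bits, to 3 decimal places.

2.161 bits

H = −Σ pᵢ log₂ pᵢ.
−0.299·log₂(0.299) = 0.5208
−0.233·log₂(0.233) = 0.4897
−0.182·log₂(0.182) = 0.4474
−0.048·log₂(0.048) = 0.2103
−0.238·log₂(0.238) = 0.4929
Sum ≈ 2.1610 → 2.161 bits.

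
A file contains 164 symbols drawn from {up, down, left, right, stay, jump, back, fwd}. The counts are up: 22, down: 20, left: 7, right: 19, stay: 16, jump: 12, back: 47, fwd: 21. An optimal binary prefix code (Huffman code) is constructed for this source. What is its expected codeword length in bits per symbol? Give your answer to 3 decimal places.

Probabilities are the counts divided by 164.
Repeatedly combine the two least-probable nodes; the expected code length is the sum of the merged weights.
merge 7/164 + 3/41 → 19/164
merge 4/41 + 19/164 → 35/164
merge 19/164 + 5/41 → 39/164
merge 21/164 + 11/82 → 43/164
merge 35/164 + 39/164 → 37/82
merge 43/164 + 47/164 → 45/82
merge 37/82 + 45/82 → 1
L = 19/164 + 35/164 + 39/164 + 43/164 + 37/82 + 45/82 + 1 = 116/41 ≈ 2.829 bits/symbol.

2.829 bits/symbol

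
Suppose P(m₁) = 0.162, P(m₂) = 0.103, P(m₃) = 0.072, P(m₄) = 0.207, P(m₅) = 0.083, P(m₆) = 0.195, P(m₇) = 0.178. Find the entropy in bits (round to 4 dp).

H = −Σ pᵢ log₂ pᵢ.
−0.162·log₂(0.162) = 0.4254
−0.103·log₂(0.103) = 0.3378
−0.072·log₂(0.072) = 0.2733
−0.207·log₂(0.207) = 0.4704
−0.083·log₂(0.083) = 0.2980
−0.195·log₂(0.195) = 0.4599
−0.178·log₂(0.178) = 0.4432
Sum ≈ 2.7080 → 2.7080 bits.

2.7080 bits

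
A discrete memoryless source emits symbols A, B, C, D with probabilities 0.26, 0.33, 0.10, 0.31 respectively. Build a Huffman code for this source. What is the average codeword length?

2 bits/symbol

Repeatedly combine the two least-probable nodes; the expected code length is the sum of the merged weights.
merge 1/10 + 13/50 → 9/25
merge 31/100 + 33/100 → 16/25
merge 9/25 + 16/25 → 1
L = 9/25 + 16/25 + 1 = 2 bits/symbol.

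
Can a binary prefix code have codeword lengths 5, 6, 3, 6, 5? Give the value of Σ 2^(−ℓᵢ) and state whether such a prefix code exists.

With common denominator 2^6 = 64: Σ 2^(−ℓᵢ) = 2/64 + 1/64 + 8/64 + 1/64 + 2/64 = 14/64 = 0.21875.
Kraft's inequality requires Σ ≤ 1; here Σ = 0.21875 ≤ 1, so such a prefix code exists.

0.21875; yes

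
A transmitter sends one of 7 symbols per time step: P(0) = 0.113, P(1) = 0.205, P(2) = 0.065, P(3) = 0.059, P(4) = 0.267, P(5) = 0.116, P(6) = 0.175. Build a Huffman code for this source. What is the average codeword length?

Repeatedly combine the two least-probable nodes; the expected code length is the sum of the merged weights.
merge 59/1000 + 13/200 → 31/250
merge 113/1000 + 29/250 → 229/1000
merge 31/250 + 7/40 → 299/1000
merge 41/200 + 229/1000 → 217/500
merge 267/1000 + 299/1000 → 283/500
merge 217/500 + 283/500 → 1
L = 31/250 + 229/1000 + 299/1000 + 217/500 + 283/500 + 1 = 663/250 = 2.652 bits/symbol.

2.652 bits/symbol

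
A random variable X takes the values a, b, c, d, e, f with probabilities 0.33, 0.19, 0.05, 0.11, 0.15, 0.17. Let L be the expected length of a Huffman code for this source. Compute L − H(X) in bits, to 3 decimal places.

Entropy H = −Σ p log₂ p ≈ 2.3946 bits.
Huffman merges: 1/20+11/100→4/25; 3/20+4/25→31/100; 17/100+19/100→9/25; 31/100+33/100→16/25; 9/25+16/25→1. L = 247/100 ≈ 2.4700.
L − H = 2.4700 − 2.3946 = 0.075 bits.

0.075 bits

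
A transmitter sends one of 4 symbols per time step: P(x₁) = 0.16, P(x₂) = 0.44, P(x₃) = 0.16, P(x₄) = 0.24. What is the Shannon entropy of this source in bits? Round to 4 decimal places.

1.8613 bits

H = −Σ pᵢ log₂ pᵢ.
−0.16·log₂(0.16) = 0.4230
−0.44·log₂(0.44) = 0.5211
−0.16·log₂(0.16) = 0.4230
−0.24·log₂(0.24) = 0.4941
Sum ≈ 1.8613 → 1.8613 bits.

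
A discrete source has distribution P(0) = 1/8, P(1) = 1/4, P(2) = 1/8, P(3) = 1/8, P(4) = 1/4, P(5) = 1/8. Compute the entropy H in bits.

Each probability is a power of 1/2, so log₂(1/p) is an integer.
H = Σ p·log₂(1/p) = 1/8·3 + 1/4·2 + 1/8·3 + 1/8·3 + 1/4·2 + 1/8·3 = 2.5 bits.

2.5 bits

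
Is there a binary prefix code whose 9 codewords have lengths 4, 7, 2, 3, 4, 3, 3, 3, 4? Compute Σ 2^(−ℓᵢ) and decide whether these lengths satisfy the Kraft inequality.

0.9453125; yes

With common denominator 2^7 = 128: Σ 2^(−ℓᵢ) = 8/128 + 1/128 + 32/128 + 16/128 + 8/128 + 16/128 + 16/128 + 16/128 + 8/128 = 121/128 = 0.9453125.
Kraft's inequality requires Σ ≤ 1; here Σ = 0.9453125 ≤ 1, so such a prefix code exists.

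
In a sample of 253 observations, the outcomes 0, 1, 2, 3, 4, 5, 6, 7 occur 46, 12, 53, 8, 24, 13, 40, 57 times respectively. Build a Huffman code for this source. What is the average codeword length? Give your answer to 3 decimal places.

2.775 bits/symbol

Probabilities are the counts divided by 253.
Repeatedly combine the two least-probable nodes; the expected code length is the sum of the merged weights.
merge 8/253 + 12/253 → 20/253
merge 13/253 + 20/253 → 3/23
merge 24/253 + 3/23 → 57/253
merge 40/253 + 2/11 → 86/253
merge 53/253 + 57/253 → 10/23
merge 57/253 + 86/253 → 13/23
merge 10/23 + 13/23 → 1
L = 20/253 + 3/23 + 57/253 + 86/253 + 10/23 + 13/23 + 1 = 702/253 ≈ 2.775 bits/symbol.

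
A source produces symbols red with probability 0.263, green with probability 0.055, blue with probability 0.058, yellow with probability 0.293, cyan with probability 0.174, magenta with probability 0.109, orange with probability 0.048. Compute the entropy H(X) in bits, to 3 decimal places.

2.492 bits

H = −Σ pᵢ log₂ pᵢ.
−0.263·log₂(0.263) = 0.5068
−0.055·log₂(0.055) = 0.2301
−0.058·log₂(0.058) = 0.2383
−0.293·log₂(0.293) = 0.5189
−0.174·log₂(0.174) = 0.4390
−0.109·log₂(0.109) = 0.3485
−0.048·log₂(0.048) = 0.2103
Sum ≈ 2.4919 → 2.492 bits.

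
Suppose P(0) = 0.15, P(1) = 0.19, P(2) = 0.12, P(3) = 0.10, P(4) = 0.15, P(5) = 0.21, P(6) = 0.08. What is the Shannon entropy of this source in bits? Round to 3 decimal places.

H = −Σ pᵢ log₂ pᵢ.
−0.15·log₂(0.15) = 0.4105
−0.19·log₂(0.19) = 0.4552
−0.12·log₂(0.12) = 0.3671
−0.10·log₂(0.10) = 0.3322
−0.15·log₂(0.15) = 0.4105
−0.21·log₂(0.21) = 0.4728
−0.08·log₂(0.08) = 0.2915
Sum ≈ 2.7399 → 2.740 bits.

2.740 bits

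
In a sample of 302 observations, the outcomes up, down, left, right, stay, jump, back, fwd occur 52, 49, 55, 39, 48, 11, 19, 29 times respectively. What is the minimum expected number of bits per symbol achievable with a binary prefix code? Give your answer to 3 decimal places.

2.917 bits/symbol

Probabilities are the counts divided by 302.
Repeatedly combine the two least-probable nodes; the expected code length is the sum of the merged weights.
merge 11/302 + 19/302 → 15/151
merge 29/302 + 15/151 → 59/302
merge 39/302 + 24/151 → 87/302
merge 49/302 + 26/151 → 101/302
merge 55/302 + 59/302 → 57/151
merge 87/302 + 101/302 → 94/151
merge 57/151 + 94/151 → 1
L = 15/151 + 59/302 + 87/302 + 101/302 + 57/151 + 94/151 + 1 = 881/302 ≈ 2.917 bits/symbol.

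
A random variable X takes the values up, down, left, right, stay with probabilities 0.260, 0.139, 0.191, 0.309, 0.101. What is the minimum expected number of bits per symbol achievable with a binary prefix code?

Repeatedly combine the two least-probable nodes; the expected code length is the sum of the merged weights.
merge 101/1000 + 139/1000 → 6/25
merge 191/1000 + 6/25 → 431/1000
merge 13/50 + 309/1000 → 569/1000
merge 431/1000 + 569/1000 → 1
L = 6/25 + 431/1000 + 569/1000 + 1 = 56/25 = 2.24 bits/symbol.

2.24 bits/symbol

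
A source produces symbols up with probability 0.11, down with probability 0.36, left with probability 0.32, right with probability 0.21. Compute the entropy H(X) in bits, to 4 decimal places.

1.8798 bits

H = −Σ pᵢ log₂ pᵢ.
−0.11·log₂(0.11) = 0.3503
−0.36·log₂(0.36) = 0.5306
−0.32·log₂(0.32) = 0.5260
−0.21·log₂(0.21) = 0.4728
Sum ≈ 1.8798 → 1.8798 bits.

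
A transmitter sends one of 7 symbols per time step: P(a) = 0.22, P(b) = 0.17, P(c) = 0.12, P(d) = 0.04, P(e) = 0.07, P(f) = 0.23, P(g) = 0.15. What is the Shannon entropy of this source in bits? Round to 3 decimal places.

H = −Σ pᵢ log₂ pᵢ.
−0.22·log₂(0.22) = 0.4806
−0.17·log₂(0.17) = 0.4346
−0.12·log₂(0.12) = 0.3671
−0.04·log₂(0.04) = 0.1858
−0.07·log₂(0.07) = 0.2686
−0.23·log₂(0.23) = 0.4877
−0.15·log₂(0.15) = 0.4105
Sum ≈ 2.6347 → 2.635 bits.

2.635 bits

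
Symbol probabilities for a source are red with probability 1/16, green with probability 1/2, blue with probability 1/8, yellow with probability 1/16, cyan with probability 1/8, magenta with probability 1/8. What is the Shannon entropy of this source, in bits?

2.125 bits

Each probability is a power of 1/2, so log₂(1/p) is an integer.
H = Σ p·log₂(1/p) = 1/16·4 + 1/2·1 + 1/8·3 + 1/16·4 + 1/8·3 + 1/8·3 = 2.125 bits.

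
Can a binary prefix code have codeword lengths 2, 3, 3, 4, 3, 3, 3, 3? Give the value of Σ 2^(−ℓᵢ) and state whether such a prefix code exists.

With common denominator 2^4 = 16: Σ 2^(−ℓᵢ) = 4/16 + 2/16 + 2/16 + 1/16 + 2/16 + 2/16 + 2/16 + 2/16 = 17/16 = 1.0625.
Kraft's inequality requires Σ ≤ 1; here Σ = 1.0625 > 1, so no such prefix code exists.

1.0625; no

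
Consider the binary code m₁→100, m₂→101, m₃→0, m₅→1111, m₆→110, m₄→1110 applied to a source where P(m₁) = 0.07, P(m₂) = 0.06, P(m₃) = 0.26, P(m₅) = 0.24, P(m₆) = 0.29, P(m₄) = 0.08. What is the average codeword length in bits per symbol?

L̄ = Σ pᵢ·ℓᵢ = 0.07·3 + 0.06·3 + 0.26·1 + 0.24·4 + 0.29·3 + 0.08·4 = 2.8 bits/symbol.

2.8 bits/symbol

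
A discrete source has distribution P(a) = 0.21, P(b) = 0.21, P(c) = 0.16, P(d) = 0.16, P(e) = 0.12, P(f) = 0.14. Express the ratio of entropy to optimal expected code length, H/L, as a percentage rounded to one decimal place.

99.1%

Entropy H = −Σ p log₂ p ≈ 2.5559 bits.
Huffman merges: 3/25+7/50→13/50; 4/25+4/25→8/25; 21/100+21/100→21/50; 13/50+8/25→29/50; 21/50+29/50→1. L = 129/50 ≈ 2.5800.
Efficiency = H/L = 2.5559/2.5800 = 99.1%.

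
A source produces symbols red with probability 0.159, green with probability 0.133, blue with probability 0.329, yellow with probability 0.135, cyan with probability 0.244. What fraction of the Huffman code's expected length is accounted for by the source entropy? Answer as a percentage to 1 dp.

98.0%

Entropy H = −Σ p log₂ p ≈ 2.2231 bits.
Huffman merges: 133/1000+27/200→67/250; 159/1000+61/250→403/1000; 67/250+329/1000→597/1000; 403/1000+597/1000→1. L = 567/250 ≈ 2.2680.
Efficiency = H/L = 2.2231/2.2680 = 98.0%.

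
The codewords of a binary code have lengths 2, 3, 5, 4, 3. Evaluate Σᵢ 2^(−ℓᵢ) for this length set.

With common denominator 2^5 = 32: Σ 2^(−ℓᵢ) = 8/32 + 4/32 + 1/32 + 2/32 + 4/32 = 19/32 = 0.59375.

0.59375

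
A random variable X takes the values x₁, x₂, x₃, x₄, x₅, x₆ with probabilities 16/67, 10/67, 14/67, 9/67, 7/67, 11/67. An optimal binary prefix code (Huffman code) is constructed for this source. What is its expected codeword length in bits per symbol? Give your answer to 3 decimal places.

Repeatedly combine the two least-probable nodes; the expected code length is the sum of the merged weights.
merge 7/67 + 9/67 → 16/67
merge 10/67 + 11/67 → 21/67
merge 14/67 + 16/67 → 30/67
merge 16/67 + 21/67 → 37/67
merge 30/67 + 37/67 → 1
L = 16/67 + 21/67 + 30/67 + 37/67 + 1 = 171/67 ≈ 2.552 bits/symbol.

2.552 bits/symbol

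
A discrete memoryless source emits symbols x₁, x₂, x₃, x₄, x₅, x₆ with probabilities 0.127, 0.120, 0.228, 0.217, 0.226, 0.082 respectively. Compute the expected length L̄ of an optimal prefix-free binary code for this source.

Repeatedly combine the two least-probable nodes; the expected code length is the sum of the merged weights.
merge 41/500 + 3/25 → 101/500
merge 127/1000 + 101/500 → 329/1000
merge 217/1000 + 113/500 → 443/1000
merge 57/250 + 329/1000 → 557/1000
merge 443/1000 + 557/1000 → 1
L = 101/500 + 329/1000 + 443/1000 + 557/1000 + 1 = 2531/1000 = 2.531 bits/symbol.

2.531 bits/symbol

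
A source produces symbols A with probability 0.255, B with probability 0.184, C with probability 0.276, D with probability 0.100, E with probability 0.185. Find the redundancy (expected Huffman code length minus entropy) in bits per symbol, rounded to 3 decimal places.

Entropy H = −Σ p log₂ p ≈ 2.2472 bits.
Huffman merges: 1/10+23/125→71/250; 37/200+51/200→11/25; 69/250+71/250→14/25; 11/25+14/25→1. L = 571/250 ≈ 2.2840.
L − H = 2.2840 − 2.2472 = 0.037 bits.

0.037 bits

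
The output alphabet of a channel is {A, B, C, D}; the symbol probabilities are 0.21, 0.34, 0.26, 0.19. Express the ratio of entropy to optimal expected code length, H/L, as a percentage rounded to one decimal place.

98.1%

Entropy H = −Σ p log₂ p ≈ 1.9625 bits.
Huffman merges: 19/100+21/100→2/5; 13/50+17/50→3/5; 2/5+3/5→1. L = 2 ≈ 2.0000.
Efficiency = H/L = 1.9625/2.0000 = 98.1%.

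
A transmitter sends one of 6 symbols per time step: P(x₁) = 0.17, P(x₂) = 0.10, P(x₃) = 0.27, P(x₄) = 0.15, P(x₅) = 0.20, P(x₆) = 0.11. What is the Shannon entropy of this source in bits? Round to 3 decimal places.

2.502 bits

H = −Σ pᵢ log₂ pᵢ.
−0.17·log₂(0.17) = 0.4346
−0.10·log₂(0.10) = 0.3322
−0.27·log₂(0.27) = 0.5100
−0.15·log₂(0.15) = 0.4105
−0.20·log₂(0.20) = 0.4644
−0.11·log₂(0.11) = 0.3503
Sum ≈ 2.5020 → 2.502 bits.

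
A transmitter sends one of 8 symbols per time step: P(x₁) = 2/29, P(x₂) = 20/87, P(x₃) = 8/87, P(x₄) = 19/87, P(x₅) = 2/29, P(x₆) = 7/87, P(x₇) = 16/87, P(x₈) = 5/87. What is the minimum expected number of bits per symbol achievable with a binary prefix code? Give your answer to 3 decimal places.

Repeatedly combine the two least-probable nodes; the expected code length is the sum of the merged weights.
merge 5/87 + 2/29 → 11/87
merge 2/29 + 7/87 → 13/87
merge 8/87 + 11/87 → 19/87
merge 13/87 + 16/87 → 1/3
merge 19/87 + 19/87 → 38/87
merge 20/87 + 1/3 → 49/87
merge 38/87 + 49/87 → 1
L = 11/87 + 13/87 + 19/87 + 1/3 + 38/87 + 49/87 + 1 = 82/29 ≈ 2.828 bits/symbol.

2.828 bits/symbol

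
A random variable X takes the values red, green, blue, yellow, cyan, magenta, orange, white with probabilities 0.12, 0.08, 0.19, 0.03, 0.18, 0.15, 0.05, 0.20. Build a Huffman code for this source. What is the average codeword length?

Repeatedly combine the two least-probable nodes; the expected code length is the sum of the merged weights.
merge 3/100 + 1/20 → 2/25
merge 2/25 + 2/25 → 4/25
merge 3/25 + 3/20 → 27/100
merge 4/25 + 9/50 → 17/50
merge 19/100 + 1/5 → 39/100
merge 27/100 + 17/50 → 61/100
merge 39/100 + 61/100 → 1
L = 2/25 + 4/25 + 27/100 + 17/50 + 39/100 + 61/100 + 1 = 57/20 = 2.85 bits/symbol.

2.85 bits/symbol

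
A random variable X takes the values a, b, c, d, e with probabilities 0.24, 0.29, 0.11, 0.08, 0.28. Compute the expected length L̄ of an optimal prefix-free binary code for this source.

2.19 bits/symbol

Repeatedly combine the two least-probable nodes; the expected code length is the sum of the merged weights.
merge 2/25 + 11/100 → 19/100
merge 19/100 + 6/25 → 43/100
merge 7/25 + 29/100 → 57/100
merge 43/100 + 57/100 → 1
L = 19/100 + 43/100 + 57/100 + 1 = 219/100 = 2.19 bits/symbol.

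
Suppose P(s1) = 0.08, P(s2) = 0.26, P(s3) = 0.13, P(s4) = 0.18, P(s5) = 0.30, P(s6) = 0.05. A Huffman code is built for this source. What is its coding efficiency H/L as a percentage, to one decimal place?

98.8%

Entropy H = −Σ p log₂ p ≈ 2.3619 bits.
Huffman merges: 1/20+2/25→13/100; 13/100+13/100→13/50; 9/50+13/50→11/25; 13/50+3/10→14/25; 11/25+14/25→1. L = 239/100 ≈ 2.3900.
Efficiency = H/L = 2.3619/2.3900 = 98.8%.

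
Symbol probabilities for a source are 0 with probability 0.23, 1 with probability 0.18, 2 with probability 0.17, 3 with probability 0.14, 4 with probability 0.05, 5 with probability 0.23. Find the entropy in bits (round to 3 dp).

2.468 bits

H = −Σ pᵢ log₂ pᵢ.
−0.23·log₂(0.23) = 0.4877
−0.18·log₂(0.18) = 0.4453
−0.17·log₂(0.17) = 0.4346
−0.14·log₂(0.14) = 0.3971
−0.05·log₂(0.05) = 0.2161
−0.23·log₂(0.23) = 0.4877
Sum ≈ 2.4684 → 2.468 bits.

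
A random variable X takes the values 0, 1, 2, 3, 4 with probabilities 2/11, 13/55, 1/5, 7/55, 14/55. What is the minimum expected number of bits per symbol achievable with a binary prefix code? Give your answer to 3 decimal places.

Repeatedly combine the two least-probable nodes; the expected code length is the sum of the merged weights.
merge 7/55 + 2/11 → 17/55
merge 1/5 + 13/55 → 24/55
merge 14/55 + 17/55 → 31/55
merge 24/55 + 31/55 → 1
L = 17/55 + 24/55 + 31/55 + 1 = 127/55 ≈ 2.309 bits/symbol.

2.309 bits/symbol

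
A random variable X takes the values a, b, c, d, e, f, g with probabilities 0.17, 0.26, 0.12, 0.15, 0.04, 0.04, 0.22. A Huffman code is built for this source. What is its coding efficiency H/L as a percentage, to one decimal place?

98.8%

Entropy H = −Σ p log₂ p ≈ 2.5696 bits.
Huffman merges: 1/25+1/25→2/25; 2/25+3/25→1/5; 3/20+17/100→8/25; 1/5+11/50→21/50; 13/50+8/25→29/50; 21/50+29/50→1. L = 13/5 ≈ 2.6000.
Efficiency = H/L = 2.5696/2.6000 = 98.8%.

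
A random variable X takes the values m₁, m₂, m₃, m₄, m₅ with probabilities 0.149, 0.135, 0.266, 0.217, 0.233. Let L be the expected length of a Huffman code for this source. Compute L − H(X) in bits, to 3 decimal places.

Entropy H = −Σ p log₂ p ≈ 2.2754 bits.
Huffman merges: 27/200+149/1000→71/250; 217/1000+233/1000→9/20; 133/500+71/250→11/20; 9/20+11/20→1. L = 571/250 ≈ 2.2840.
L − H = 2.2840 − 2.2754 = 0.009 bits.

0.009 bits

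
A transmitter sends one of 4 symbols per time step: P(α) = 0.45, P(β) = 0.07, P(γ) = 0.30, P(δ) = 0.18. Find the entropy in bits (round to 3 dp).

1.753 bits

H = −Σ pᵢ log₂ pᵢ.
−0.45·log₂(0.45) = 0.5184
−0.07·log₂(0.07) = 0.2686
−0.30·log₂(0.30) = 0.5211
−0.18·log₂(0.18) = 0.4453
Sum ≈ 1.7534 → 1.753 bits.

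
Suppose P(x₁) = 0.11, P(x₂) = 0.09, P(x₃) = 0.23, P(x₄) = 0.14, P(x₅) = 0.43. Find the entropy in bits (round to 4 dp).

2.0713 bits

H = −Σ pᵢ log₂ pᵢ.
−0.11·log₂(0.11) = 0.3503
−0.09·log₂(0.09) = 0.3127
−0.23·log₂(0.23) = 0.4877
−0.14·log₂(0.14) = 0.3971
−0.43·log₂(0.43) = 0.5236
Sum ≈ 2.0713 → 2.0713 bits.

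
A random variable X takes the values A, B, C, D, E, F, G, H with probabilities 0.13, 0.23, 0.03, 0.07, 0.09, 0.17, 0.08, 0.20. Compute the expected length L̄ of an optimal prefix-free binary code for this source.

Repeatedly combine the two least-probable nodes; the expected code length is the sum of the merged weights.
merge 3/100 + 7/100 → 1/10
merge 2/25 + 9/100 → 17/100
merge 1/10 + 13/100 → 23/100
merge 17/100 + 17/100 → 17/50
merge 1/5 + 23/100 → 43/100
merge 23/100 + 17/50 → 57/100
merge 43/100 + 57/100 → 1
L = 1/10 + 17/100 + 23/100 + 17/50 + 43/100 + 57/100 + 1 = 71/25 = 2.84 bits/symbol.

2.84 bits/symbol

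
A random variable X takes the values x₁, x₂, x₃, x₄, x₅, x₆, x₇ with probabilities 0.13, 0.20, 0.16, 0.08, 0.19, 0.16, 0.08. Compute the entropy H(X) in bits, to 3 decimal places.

H = −Σ pᵢ log₂ pᵢ.
−0.13·log₂(0.13) = 0.3826
−0.20·log₂(0.20) = 0.4644
−0.16·log₂(0.16) = 0.4230
−0.08·log₂(0.08) = 0.2915
−0.19·log₂(0.19) = 0.4552
−0.16·log₂(0.16) = 0.4230
−0.08·log₂(0.08) = 0.2915
Sum ≈ 2.7313 → 2.731 bits.

2.731 bits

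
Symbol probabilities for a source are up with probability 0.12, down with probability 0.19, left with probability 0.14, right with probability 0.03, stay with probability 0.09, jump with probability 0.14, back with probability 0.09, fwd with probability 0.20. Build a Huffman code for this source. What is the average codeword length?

2.92 bits/symbol

Repeatedly combine the two least-probable nodes; the expected code length is the sum of the merged weights.
merge 3/100 + 9/100 → 3/25
merge 9/100 + 3/25 → 21/100
merge 3/25 + 7/50 → 13/50
merge 7/50 + 19/100 → 33/100
merge 1/5 + 21/100 → 41/100
merge 13/50 + 33/100 → 59/100
merge 41/100 + 59/100 → 1
L = 3/25 + 21/100 + 13/50 + 33/100 + 41/100 + 59/100 + 1 = 73/25 = 2.92 bits/symbol.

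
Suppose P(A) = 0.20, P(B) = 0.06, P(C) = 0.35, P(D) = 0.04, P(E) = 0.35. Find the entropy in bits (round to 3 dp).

H = −Σ pᵢ log₂ pᵢ.
−0.20·log₂(0.20) = 0.4644
−0.06·log₂(0.06) = 0.2435
−0.35·log₂(0.35) = 0.5301
−0.04·log₂(0.04) = 0.1858
−0.35·log₂(0.35) = 0.5301
Sum ≈ 1.9539 → 1.954 bits.

1.954 bits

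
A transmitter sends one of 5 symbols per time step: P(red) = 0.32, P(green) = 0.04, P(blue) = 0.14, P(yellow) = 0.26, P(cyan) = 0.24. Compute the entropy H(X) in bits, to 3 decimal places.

H = −Σ pᵢ log₂ pᵢ.
−0.32·log₂(0.32) = 0.5260
−0.04·log₂(0.04) = 0.1858
−0.14·log₂(0.14) = 0.3971
−0.26·log₂(0.26) = 0.5053
−0.24·log₂(0.24) = 0.4941
Sum ≈ 2.1083 → 2.108 bits.

2.108 bits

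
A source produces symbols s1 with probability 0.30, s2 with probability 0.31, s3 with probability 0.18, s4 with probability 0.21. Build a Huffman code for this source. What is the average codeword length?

2 bits/symbol

Repeatedly combine the two least-probable nodes; the expected code length is the sum of the merged weights.
merge 9/50 + 21/100 → 39/100
merge 3/10 + 31/100 → 61/100
merge 39/100 + 61/100 → 1
L = 39/100 + 61/100 + 1 = 2 bits/symbol.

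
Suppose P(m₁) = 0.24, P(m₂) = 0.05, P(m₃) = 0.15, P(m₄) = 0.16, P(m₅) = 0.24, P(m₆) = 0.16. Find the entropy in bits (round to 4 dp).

2.4609 bits

H = −Σ pᵢ log₂ pᵢ.
−0.24·log₂(0.24) = 0.4941
−0.05·log₂(0.05) = 0.2161
−0.15·log₂(0.15) = 0.4105
−0.16·log₂(0.16) = 0.4230
−0.24·log₂(0.24) = 0.4941
−0.16·log₂(0.16) = 0.4230
Sum ≈ 2.4609 → 2.4609 bits.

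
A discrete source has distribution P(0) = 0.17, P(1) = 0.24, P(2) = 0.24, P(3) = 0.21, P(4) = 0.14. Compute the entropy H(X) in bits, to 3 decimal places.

2.293 bits

H = −Σ pᵢ log₂ pᵢ.
−0.17·log₂(0.17) = 0.4346
−0.24·log₂(0.24) = 0.4941
−0.24·log₂(0.24) = 0.4941
−0.21·log₂(0.21) = 0.4728
−0.14·log₂(0.14) = 0.3971
Sum ≈ 2.2928 → 2.293 bits.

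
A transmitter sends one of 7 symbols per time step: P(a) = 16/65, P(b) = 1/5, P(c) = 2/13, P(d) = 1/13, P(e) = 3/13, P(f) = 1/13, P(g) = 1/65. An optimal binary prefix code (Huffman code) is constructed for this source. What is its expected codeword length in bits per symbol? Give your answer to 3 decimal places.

Repeatedly combine the two least-probable nodes; the expected code length is the sum of the merged weights.
merge 1/65 + 1/13 → 6/65
merge 1/13 + 6/65 → 11/65
merge 2/13 + 11/65 → 21/65
merge 1/5 + 3/13 → 28/65
merge 16/65 + 21/65 → 37/65
merge 28/65 + 37/65 → 1
L = 6/65 + 11/65 + 21/65 + 28/65 + 37/65 + 1 = 168/65 ≈ 2.585 bits/symbol.

2.585 bits/symbol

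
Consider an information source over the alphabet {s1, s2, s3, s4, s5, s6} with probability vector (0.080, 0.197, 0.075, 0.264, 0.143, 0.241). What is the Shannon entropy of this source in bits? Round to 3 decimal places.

2.437 bits

H = −Σ pᵢ log₂ pᵢ.
−0.080·log₂(0.080) = 0.2915
−0.197·log₂(0.197) = 0.4617
−0.075·log₂(0.075) = 0.2803
−0.264·log₂(0.264) = 0.5072
−0.143·log₂(0.143) = 0.4012
−0.241·log₂(0.241) = 0.4947
Sum ≈ 2.4367 → 2.437 bits.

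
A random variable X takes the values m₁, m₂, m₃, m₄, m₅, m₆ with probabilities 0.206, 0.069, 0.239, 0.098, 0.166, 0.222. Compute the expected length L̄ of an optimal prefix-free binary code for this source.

2.5 bits/symbol

Repeatedly combine the two least-probable nodes; the expected code length is the sum of the merged weights.
merge 69/1000 + 49/500 → 167/1000
merge 83/500 + 167/1000 → 333/1000
merge 103/500 + 111/500 → 107/250
merge 239/1000 + 333/1000 → 143/250
merge 107/250 + 143/250 → 1
L = 167/1000 + 333/1000 + 107/250 + 143/250 + 1 = 5/2 = 2.5 bits/symbol.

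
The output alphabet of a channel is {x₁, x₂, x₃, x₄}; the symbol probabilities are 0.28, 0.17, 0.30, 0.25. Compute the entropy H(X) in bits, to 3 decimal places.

H = −Σ pᵢ log₂ pᵢ.
−0.28·log₂(0.28) = 0.5142
−0.17·log₂(0.17) = 0.4346
−0.30·log₂(0.30) = 0.5211
−0.25·log₂(0.25) = 0.5000
Sum ≈ 1.9699 → 1.970 bits.

1.970 bits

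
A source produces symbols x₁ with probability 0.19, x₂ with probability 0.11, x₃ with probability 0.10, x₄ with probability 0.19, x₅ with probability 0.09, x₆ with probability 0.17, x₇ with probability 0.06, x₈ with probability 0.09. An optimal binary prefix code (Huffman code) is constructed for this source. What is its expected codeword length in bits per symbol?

2.96 bits/symbol

Repeatedly combine the two least-probable nodes; the expected code length is the sum of the merged weights.
merge 3/50 + 9/100 → 3/20
merge 9/100 + 1/10 → 19/100
merge 11/100 + 3/20 → 13/50
merge 17/100 + 19/100 → 9/25
merge 19/100 + 19/100 → 19/50
merge 13/50 + 9/25 → 31/50
merge 19/50 + 31/50 → 1
L = 3/20 + 19/100 + 13/50 + 9/25 + 19/50 + 31/50 + 1 = 74/25 = 2.96 bits/symbol.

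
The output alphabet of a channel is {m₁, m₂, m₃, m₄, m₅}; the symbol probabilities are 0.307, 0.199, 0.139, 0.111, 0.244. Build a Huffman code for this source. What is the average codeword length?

Repeatedly combine the two least-probable nodes; the expected code length is the sum of the merged weights.
merge 111/1000 + 139/1000 → 1/4
merge 199/1000 + 61/250 → 443/1000
merge 1/4 + 307/1000 → 557/1000
merge 443/1000 + 557/1000 → 1
L = 1/4 + 443/1000 + 557/1000 + 1 = 9/4 = 2.25 bits/symbol.

2.25 bits/symbol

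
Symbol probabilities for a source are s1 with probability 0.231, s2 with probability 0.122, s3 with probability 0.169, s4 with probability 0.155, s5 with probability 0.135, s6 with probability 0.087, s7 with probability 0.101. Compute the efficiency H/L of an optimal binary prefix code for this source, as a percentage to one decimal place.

Entropy H = −Σ p log₂ p ≈ 2.7395 bits.
Huffman merges: 87/1000+101/1000→47/250; 61/500+27/200→257/1000; 31/200+169/1000→81/250; 47/250+231/1000→419/1000; 257/1000+81/250→581/1000; 419/1000+581/1000→1. L = 2769/1000 ≈ 2.7690.
Efficiency = H/L = 2.7395/2.7690 = 98.9%.

98.9%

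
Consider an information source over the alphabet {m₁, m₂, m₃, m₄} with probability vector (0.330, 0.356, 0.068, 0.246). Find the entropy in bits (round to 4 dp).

1.8197 bits

H = −Σ pᵢ log₂ pᵢ.
−0.330·log₂(0.330) = 0.5278
−0.356·log₂(0.356) = 0.5305
−0.068·log₂(0.068) = 0.2637
−0.246·log₂(0.246) = 0.4977
Sum ≈ 1.8197 → 1.8197 bits.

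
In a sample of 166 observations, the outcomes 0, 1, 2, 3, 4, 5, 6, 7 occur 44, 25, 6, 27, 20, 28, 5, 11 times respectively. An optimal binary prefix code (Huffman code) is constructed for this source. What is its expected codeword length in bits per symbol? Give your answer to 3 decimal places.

Probabilities are the counts divided by 166.
Repeatedly combine the two least-probable nodes; the expected code length is the sum of the merged weights.
merge 5/166 + 3/83 → 11/166
merge 11/166 + 11/166 → 11/83
merge 10/83 + 11/83 → 21/83
merge 25/166 + 27/166 → 26/83
merge 14/83 + 21/83 → 35/83
merge 22/83 + 26/83 → 48/83
merge 35/83 + 48/83 → 1
L = 11/166 + 11/83 + 21/83 + 26/83 + 35/83 + 48/83 + 1 = 459/166 ≈ 2.765 bits/symbol.

2.765 bits/symbol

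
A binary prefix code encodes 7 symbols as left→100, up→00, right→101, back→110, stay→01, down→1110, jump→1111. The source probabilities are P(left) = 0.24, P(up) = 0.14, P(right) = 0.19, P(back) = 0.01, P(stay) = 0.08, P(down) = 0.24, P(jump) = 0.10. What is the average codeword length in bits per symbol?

3.12 bits/symbol

L̄ = Σ pᵢ·ℓᵢ = 0.24·3 + 0.14·2 + 0.19·3 + 0.01·3 + 0.08·2 + 0.24·4 + 0.10·4 = 3.12 bits/symbol.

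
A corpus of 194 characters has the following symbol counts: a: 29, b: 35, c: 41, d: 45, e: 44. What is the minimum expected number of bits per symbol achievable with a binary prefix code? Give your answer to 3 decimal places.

2.330 bits/symbol

Probabilities are the counts divided by 194.
Repeatedly combine the two least-probable nodes; the expected code length is the sum of the merged weights.
merge 29/194 + 35/194 → 32/97
merge 41/194 + 22/97 → 85/194
merge 45/194 + 32/97 → 109/194
merge 85/194 + 109/194 → 1
L = 32/97 + 85/194 + 109/194 + 1 = 226/97 ≈ 2.330 bits/symbol.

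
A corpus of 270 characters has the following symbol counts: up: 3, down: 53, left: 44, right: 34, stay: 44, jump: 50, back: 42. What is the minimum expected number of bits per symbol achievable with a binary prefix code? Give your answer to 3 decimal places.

2.756 bits/symbol

Probabilities are the counts divided by 270.
Repeatedly combine the two least-probable nodes; the expected code length is the sum of the merged weights.
merge 1/90 + 17/135 → 37/270
merge 37/270 + 7/45 → 79/270
merge 22/135 + 22/135 → 44/135
merge 5/27 + 53/270 → 103/270
merge 79/270 + 44/135 → 167/270
merge 103/270 + 167/270 → 1
L = 37/270 + 79/270 + 44/135 + 103/270 + 167/270 + 1 = 124/45 ≈ 2.756 bits/symbol.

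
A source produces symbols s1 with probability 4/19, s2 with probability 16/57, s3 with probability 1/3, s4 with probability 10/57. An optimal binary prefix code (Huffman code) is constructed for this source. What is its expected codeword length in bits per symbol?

Repeatedly combine the two least-probable nodes; the expected code length is the sum of the merged weights.
merge 10/57 + 4/19 → 22/57
merge 16/57 + 1/3 → 35/57
merge 22/57 + 35/57 → 1
L = 22/57 + 35/57 + 1 = 2 bits/symbol.

2 bits/symbol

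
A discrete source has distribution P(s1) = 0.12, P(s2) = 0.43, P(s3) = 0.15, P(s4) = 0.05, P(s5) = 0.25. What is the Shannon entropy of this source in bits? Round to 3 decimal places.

H = −Σ pᵢ log₂ pᵢ.
−0.12·log₂(0.12) = 0.3671
−0.43·log₂(0.43) = 0.5236
−0.15·log₂(0.15) = 0.4105
−0.05·log₂(0.05) = 0.2161
−0.25·log₂(0.25) = 0.5000
Sum ≈ 2.0173 → 2.017 bits.

2.017 bits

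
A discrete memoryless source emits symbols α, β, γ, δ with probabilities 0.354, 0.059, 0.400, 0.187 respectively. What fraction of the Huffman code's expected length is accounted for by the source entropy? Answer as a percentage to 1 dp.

Entropy H = −Σ p log₂ p ≈ 1.7524 bits.
Huffman merges: 59/1000+187/1000→123/500; 123/500+177/500→3/5; 2/5+3/5→1. L = 923/500 ≈ 1.8460.
Efficiency = H/L = 1.7524/1.8460 = 94.9%.

94.9%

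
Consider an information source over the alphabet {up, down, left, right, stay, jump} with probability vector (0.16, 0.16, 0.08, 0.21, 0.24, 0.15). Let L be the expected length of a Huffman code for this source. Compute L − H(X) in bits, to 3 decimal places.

Entropy H = −Σ p log₂ p ≈ 2.5150 bits.
Huffman merges: 2/25+3/20→23/100; 4/25+4/25→8/25; 21/100+23/100→11/25; 6/25+8/25→14/25; 11/25+14/25→1. L = 51/20 ≈ 2.5500.
L − H = 2.5500 − 2.5150 = 0.035 bits.

0.035 bits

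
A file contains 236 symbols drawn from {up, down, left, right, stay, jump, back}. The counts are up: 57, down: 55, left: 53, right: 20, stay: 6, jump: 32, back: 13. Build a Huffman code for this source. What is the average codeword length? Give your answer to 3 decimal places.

2.547 bits/symbol

Probabilities are the counts divided by 236.
Repeatedly combine the two least-probable nodes; the expected code length is the sum of the merged weights.
merge 3/118 + 13/236 → 19/236
merge 19/236 + 5/59 → 39/236
merge 8/59 + 39/236 → 71/236
merge 53/236 + 55/236 → 27/59
merge 57/236 + 71/236 → 32/59
merge 27/59 + 32/59 → 1
L = 19/236 + 39/236 + 71/236 + 27/59 + 32/59 + 1 = 601/236 ≈ 2.547 bits/symbol.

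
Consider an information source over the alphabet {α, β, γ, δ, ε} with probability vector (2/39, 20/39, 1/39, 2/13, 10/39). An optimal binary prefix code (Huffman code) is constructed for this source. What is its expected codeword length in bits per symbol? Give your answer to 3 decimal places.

1.795 bits/symbol

Repeatedly combine the two least-probable nodes; the expected code length is the sum of the merged weights.
merge 1/39 + 2/39 → 1/13
merge 1/13 + 2/13 → 3/13
merge 3/13 + 10/39 → 19/39
merge 19/39 + 20/39 → 1
L = 1/13 + 3/13 + 19/39 + 1 = 70/39 ≈ 1.795 bits/symbol.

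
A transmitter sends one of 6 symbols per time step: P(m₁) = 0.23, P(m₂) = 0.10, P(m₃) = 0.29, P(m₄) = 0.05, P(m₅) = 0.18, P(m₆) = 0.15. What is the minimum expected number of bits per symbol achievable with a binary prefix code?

Repeatedly combine the two least-probable nodes; the expected code length is the sum of the merged weights.
merge 1/20 + 1/10 → 3/20
merge 3/20 + 3/20 → 3/10
merge 9/50 + 23/100 → 41/100
merge 29/100 + 3/10 → 59/100
merge 41/100 + 59/100 → 1
L = 3/20 + 3/10 + 41/100 + 59/100 + 1 = 49/20 = 2.45 bits/symbol.

2.45 bits/symbol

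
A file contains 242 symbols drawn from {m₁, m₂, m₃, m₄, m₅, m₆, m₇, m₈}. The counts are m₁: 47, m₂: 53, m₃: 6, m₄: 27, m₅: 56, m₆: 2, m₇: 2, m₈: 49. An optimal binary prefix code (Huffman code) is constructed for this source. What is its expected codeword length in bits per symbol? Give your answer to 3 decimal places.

Probabilities are the counts divided by 242.
Repeatedly combine the two least-probable nodes; the expected code length is the sum of the merged weights.
merge 1/121 + 1/121 → 2/121
merge 2/121 + 3/121 → 5/121
merge 5/121 + 27/242 → 37/242
merge 37/242 + 47/242 → 42/121
merge 49/242 + 53/242 → 51/121
merge 28/121 + 42/121 → 70/121
merge 51/121 + 70/121 → 1
L = 2/121 + 5/121 + 37/242 + 42/121 + 51/121 + 70/121 + 1 = 619/242 ≈ 2.558 bits/symbol.

2.558 bits/symbol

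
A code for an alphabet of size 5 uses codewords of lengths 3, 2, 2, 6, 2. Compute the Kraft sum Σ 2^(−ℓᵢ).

With common denominator 2^6 = 64: Σ 2^(−ℓᵢ) = 8/64 + 16/64 + 16/64 + 1/64 + 16/64 = 57/64 = 0.890625.

0.890625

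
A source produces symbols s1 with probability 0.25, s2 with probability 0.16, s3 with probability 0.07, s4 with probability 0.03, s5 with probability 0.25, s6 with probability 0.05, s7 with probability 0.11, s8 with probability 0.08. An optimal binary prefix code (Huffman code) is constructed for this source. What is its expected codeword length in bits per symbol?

2.73 bits/symbol

Repeatedly combine the two least-probable nodes; the expected code length is the sum of the merged weights.
merge 3/100 + 1/20 → 2/25
merge 7/100 + 2/25 → 3/20
merge 2/25 + 11/100 → 19/100
merge 3/20 + 4/25 → 31/100
merge 19/100 + 1/4 → 11/25
merge 1/4 + 31/100 → 14/25
merge 11/25 + 14/25 → 1
L = 2/25 + 3/20 + 19/100 + 31/100 + 11/25 + 14/25 + 1 = 273/100 = 2.73 bits/symbol.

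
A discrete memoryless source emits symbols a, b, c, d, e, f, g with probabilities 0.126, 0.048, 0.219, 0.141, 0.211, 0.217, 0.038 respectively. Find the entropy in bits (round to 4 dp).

H = −Σ pᵢ log₂ pᵢ.
−0.126·log₂(0.126) = 0.3766
−0.048·log₂(0.048) = 0.2103
−0.219·log₂(0.219) = 0.4798
−0.141·log₂(0.141) = 0.3985
−0.211·log₂(0.211) = 0.4736
−0.217·log₂(0.217) = 0.4783
−0.038·log₂(0.038) = 0.1793
Sum ≈ 2.5964 → 2.5964 bits.

2.5964 bits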